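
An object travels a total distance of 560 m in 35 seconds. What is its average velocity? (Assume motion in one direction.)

v_avg = Δd / Δt = 560 / 35 = 16.0 m/s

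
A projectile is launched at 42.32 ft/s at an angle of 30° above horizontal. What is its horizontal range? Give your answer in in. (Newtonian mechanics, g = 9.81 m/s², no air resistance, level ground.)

v₀ = 42.32 ft/s × 0.3048 = 12.8991 m/s
R = v₀² × sin(2θ) / g = 12.8991² × sin(2 × 30°) / 9.81 = 166.387 × 0.866025 / 9.81 = 14.6886 m
R = 14.6886 m / 0.0254 = 578.3 in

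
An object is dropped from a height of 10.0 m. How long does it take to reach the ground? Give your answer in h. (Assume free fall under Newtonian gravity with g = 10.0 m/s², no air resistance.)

t = √(2h/g) = √(2 × 10.0 / 10.0) = 1.41421 s
t = 1.41421 s / 3600.0 = 0.0003928 h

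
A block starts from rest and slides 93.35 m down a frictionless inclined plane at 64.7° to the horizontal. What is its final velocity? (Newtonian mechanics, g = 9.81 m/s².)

a = g sin(θ) = 9.81 × sin(64.7°) = 8.869 m/s²
v = √(2ad) = √(2 × 8.869 × 93.35) = 40.69 m/s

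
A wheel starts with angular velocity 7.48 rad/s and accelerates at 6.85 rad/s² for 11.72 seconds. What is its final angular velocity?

ω = ω₀ + αt = 7.48 + 6.85 × 11.72 = 87.76 rad/s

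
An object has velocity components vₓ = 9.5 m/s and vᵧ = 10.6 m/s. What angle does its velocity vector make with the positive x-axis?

θ = arctan(vᵧ/vₓ) = arctan(10.6/9.5) = 48.13°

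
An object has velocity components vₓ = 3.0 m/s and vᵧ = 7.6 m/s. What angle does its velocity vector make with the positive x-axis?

θ = arctan(vᵧ/vₓ) = arctan(7.6/3.0) = 68.46°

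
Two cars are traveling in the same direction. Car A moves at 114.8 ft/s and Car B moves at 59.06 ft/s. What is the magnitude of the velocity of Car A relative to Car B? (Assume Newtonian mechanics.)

v_rel = |v_A - v_B| = |114.8 - 59.06| = 55.74 ft/s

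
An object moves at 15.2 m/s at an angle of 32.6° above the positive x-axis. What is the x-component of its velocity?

vₓ = v cos(θ) = 15.2 × cos(32.6°) = 12.81 m/s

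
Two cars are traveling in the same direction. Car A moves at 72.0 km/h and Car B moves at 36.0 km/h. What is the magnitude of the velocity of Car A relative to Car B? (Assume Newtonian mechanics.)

v_rel = |v_A - v_B| = |72.0 - 36.0| = 36.0 km/h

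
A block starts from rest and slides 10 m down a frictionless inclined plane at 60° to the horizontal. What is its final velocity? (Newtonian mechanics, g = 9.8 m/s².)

a = g sin(θ) = 9.8 × sin(60°) = 8.487 m/s²
v = √(2ad) = √(2 × 8.487 × 10) = 13.03 m/s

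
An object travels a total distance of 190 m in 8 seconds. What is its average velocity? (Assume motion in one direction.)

v_avg = Δd / Δt = 190 / 8 = 23.75 m/s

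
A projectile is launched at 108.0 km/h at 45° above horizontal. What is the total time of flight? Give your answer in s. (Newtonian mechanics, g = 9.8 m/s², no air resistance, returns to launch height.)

v₀ = 108.0 km/h × 0.2777777777777778 = 30.0 m/s
T = 2 × v₀ × sin(θ) / g = 2 × 30.0 × sin(45°) / 9.8 = 2 × 30.0 × 0.707107 / 9.8 = 4.329 s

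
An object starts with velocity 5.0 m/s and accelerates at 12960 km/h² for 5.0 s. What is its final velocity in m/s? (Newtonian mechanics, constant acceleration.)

a = 12960 km/h² × 7.716049382716049e-05 = 1.0 m/s²
v = v₀ + a × t = 5.0 + 1.0 × 5.0 = 10.0 m/s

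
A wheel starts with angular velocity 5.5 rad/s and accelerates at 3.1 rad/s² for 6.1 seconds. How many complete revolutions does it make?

θ = ω₀t + ½αt² = 5.5×6.1 + ½×3.1×6.1² = 91.2255 rad
Total revolutions = θ/(2π) = 91.2255/(2π) = 14.52
Complete revolutions = ⌊14.52⌋ = 14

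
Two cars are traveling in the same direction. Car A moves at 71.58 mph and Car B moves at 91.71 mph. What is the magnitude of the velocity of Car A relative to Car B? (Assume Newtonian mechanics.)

v_rel = |v_A - v_B| = |71.58 - 91.71| = 20.13 mph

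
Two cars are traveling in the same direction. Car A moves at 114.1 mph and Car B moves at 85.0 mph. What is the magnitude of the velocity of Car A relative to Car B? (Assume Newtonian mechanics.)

v_rel = |v_A - v_B| = |114.1 - 85.0| = 29.1 mph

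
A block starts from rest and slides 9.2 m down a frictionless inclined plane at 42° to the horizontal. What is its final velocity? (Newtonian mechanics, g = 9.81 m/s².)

a = g sin(θ) = 9.81 × sin(42°) = 6.5642 m/s²
v = √(2ad) = √(2 × 6.5642 × 9.2) = 10.99 m/s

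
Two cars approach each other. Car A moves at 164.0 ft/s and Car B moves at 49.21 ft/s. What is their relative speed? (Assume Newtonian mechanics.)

v_rel = v_A + v_B = 164.0 + 49.21 = 213.21 ft/s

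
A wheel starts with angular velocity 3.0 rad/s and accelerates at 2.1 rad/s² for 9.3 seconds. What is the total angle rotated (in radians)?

θ = ω₀t + ½αt² = 3.0×9.3 + ½×2.1×9.3² = 118.71 rad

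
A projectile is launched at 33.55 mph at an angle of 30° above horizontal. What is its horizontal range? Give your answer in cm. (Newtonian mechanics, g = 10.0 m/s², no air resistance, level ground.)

v₀ = 33.55 mph × 0.44704 = 14.9982 m/s
R = v₀² × sin(2θ) / g = 14.9982² × sin(2 × 30°) / 10.0 = 224.946 × 0.866025 / 10.0 = 19.4809 m
R = 19.4809 m / 0.01 = 1948 cm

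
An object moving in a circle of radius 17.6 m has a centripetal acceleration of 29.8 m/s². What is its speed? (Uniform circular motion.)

v = √(a_c × r) = √(29.8 × 17.6) = 22.9 m/s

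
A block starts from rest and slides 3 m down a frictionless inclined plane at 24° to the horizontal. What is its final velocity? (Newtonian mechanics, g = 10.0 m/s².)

a = g sin(θ) = 10.0 × sin(24°) = 4.0674 m/s²
v = √(2ad) = √(2 × 4.0674 × 3) = 4.94 m/s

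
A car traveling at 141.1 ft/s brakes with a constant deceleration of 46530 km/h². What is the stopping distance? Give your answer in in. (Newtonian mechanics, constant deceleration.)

v₀ = 141.1 ft/s × 0.3048 = 43.0073 m/s
a = 46530 km/h² × 7.716049382716049e-05 = 3.59028 m/s²
d = v₀² / (2a) = 43.0073² / (2 × 3.59028) = 1849.63 / 7.18056 = 257.589 m
d = 257.589 m / 0.0254 = 10140 in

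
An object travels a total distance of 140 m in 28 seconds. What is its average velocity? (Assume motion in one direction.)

v_avg = Δd / Δt = 140 / 28 = 5.0 m/s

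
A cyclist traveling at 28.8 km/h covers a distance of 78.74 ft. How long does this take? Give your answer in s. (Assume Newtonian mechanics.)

d = 78.74 ft × 0.3048 = 24.0 m
v = 28.8 km/h × 0.2777777777777778 = 8.0 m/s
t = d / v = 24.0 / 8.0 = 3.0 s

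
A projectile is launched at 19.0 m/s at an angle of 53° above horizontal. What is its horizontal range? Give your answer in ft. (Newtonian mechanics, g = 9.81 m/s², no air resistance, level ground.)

R = v₀² × sin(2θ) / g = 19.0² × sin(2 × 53°) / 9.81 = 361.0 × 0.961262 / 9.81 = 35.3737 m
R = 35.3737 m / 0.3048 = 116.1 ft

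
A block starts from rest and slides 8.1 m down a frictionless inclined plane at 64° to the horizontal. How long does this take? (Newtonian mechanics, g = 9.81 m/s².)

a = g sin(θ) = 9.81 × sin(64°) = 8.8172 m/s²
t = √(2d/a) = √(2 × 8.1 / 8.8172) = 1.36 s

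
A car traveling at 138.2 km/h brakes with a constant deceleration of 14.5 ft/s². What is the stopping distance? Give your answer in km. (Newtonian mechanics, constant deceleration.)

v₀ = 138.2 km/h × 0.2777777777777778 = 38.3889 m/s
a = 14.5 ft/s² × 0.3048 = 4.4196 m/s²
d = v₀² / (2a) = 38.3889² / (2 × 4.4196) = 1473.71 / 8.8392 = 166.724 m
d = 166.724 m / 1000.0 = 0.1667 km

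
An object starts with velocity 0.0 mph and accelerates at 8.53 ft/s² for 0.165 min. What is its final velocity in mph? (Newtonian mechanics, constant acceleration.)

v₀ = 0.0 mph × 0.44704 = 0.0 m/s
a = 8.53 ft/s² × 0.3048 = 2.59994 m/s²
t = 0.165 min × 60.0 = 9.9 s
v = v₀ + a × t = 0.0 + 2.59994 × 9.9 = 25.7394 m/s
v = 25.7394 m/s / 0.44704 = 57.58 mph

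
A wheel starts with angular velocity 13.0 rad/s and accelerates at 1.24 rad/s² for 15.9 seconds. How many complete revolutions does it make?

θ = ω₀t + ½αt² = 13.0×15.9 + ½×1.24×15.9² = 363.4422 rad
Total revolutions = θ/(2π) = 363.4422/(2π) = 57.84
Complete revolutions = ⌊57.84⌋ = 57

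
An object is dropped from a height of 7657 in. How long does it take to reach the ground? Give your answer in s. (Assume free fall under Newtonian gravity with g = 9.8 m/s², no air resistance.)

h = 7657 in × 0.0254 = 194.488 m
t = √(2h/g) = √(2 × 194.488 / 9.8) = 6.3 s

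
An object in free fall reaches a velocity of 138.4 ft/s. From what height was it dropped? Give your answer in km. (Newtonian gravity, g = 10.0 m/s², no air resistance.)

v = 138.4 ft/s × 0.3048 = 42.1843 m/s
h = v² / (2g) = 42.1843² / (2 × 10.0) = 88.9758 m
h = 88.9758 m / 1000.0 = 0.08898 km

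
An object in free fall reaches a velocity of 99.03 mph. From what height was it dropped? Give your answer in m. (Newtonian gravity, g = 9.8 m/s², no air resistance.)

v = 99.03 mph × 0.44704 = 44.2704 m/s
h = v² / (2g) = 44.2704² / (2 × 9.8) = 99.99 m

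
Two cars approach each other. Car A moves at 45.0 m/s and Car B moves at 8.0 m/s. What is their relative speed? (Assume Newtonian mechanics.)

v_rel = v_A + v_B = 45.0 + 8.0 = 53.0 m/s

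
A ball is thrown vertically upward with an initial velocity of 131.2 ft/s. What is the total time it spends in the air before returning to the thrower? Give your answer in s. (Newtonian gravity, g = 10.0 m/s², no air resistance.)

v₀ = 131.2 ft/s × 0.3048 = 39.9898 m/s
t_total = 2 × v₀ / g = 2 × 39.9898 / 10.0 = 7.998 s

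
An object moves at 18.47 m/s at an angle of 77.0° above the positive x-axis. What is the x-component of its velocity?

vₓ = v cos(θ) = 18.47 × cos(77.0°) = 4.15 m/s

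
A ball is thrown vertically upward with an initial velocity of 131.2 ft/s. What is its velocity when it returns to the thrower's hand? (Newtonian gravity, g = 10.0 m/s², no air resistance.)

By conservation of energy (no air resistance), the ball returns to the throw height with the same speed as launch, but directed downward.
|v_ground| = v₀ = 131.2 ft/s
v_ground = 131.2 ft/s (downward)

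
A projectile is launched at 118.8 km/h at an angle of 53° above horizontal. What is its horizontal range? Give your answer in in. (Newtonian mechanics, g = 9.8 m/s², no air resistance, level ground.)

v₀ = 118.8 km/h × 0.2777777777777778 = 33.0 m/s
R = v₀² × sin(2θ) / g = 33.0² × sin(2 × 53°) / 9.8 = 1089.0 × 0.961262 / 9.8 = 106.818 m
R = 106.818 m / 0.0254 = 4205 in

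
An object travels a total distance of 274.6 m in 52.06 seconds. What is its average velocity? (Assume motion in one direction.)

v_avg = Δd / Δt = 274.6 / 52.06 = 5.27 m/s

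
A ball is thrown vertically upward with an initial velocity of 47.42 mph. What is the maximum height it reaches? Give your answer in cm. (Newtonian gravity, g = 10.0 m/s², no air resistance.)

v₀ = 47.42 mph × 0.44704 = 21.1986 m/s
h_max = v₀² / (2g) = 21.1986² / (2 × 10.0) = 449.381 / 20.0 = 22.469 m
h_max = 22.469 m / 0.01 = 2247 cm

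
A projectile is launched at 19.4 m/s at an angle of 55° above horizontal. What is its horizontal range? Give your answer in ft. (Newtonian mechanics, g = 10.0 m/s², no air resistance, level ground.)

R = v₀² × sin(2θ) / g = 19.4² × sin(2 × 55°) / 10.0 = 376.36 × 0.939693 / 10.0 = 35.3663 m
R = 35.3663 m / 0.3048 = 116.0 ft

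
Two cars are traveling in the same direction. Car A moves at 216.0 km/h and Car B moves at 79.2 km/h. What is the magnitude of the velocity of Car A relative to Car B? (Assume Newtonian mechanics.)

v_rel = |v_A - v_B| = |216.0 - 79.2| = 136.8 km/h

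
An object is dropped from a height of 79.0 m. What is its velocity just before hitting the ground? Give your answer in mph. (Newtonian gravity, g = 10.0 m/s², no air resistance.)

v = √(2gh) = √(2 × 10.0 × 79.0) = 39.7492 m/s
v = 39.7492 m/s / 0.44704 = 88.92 mph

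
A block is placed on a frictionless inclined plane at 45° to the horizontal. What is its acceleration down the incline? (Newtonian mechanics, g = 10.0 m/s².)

a = g sin(θ) = 10.0 × sin(45°) = 10.0 × 0.7071 = 7.07 m/s²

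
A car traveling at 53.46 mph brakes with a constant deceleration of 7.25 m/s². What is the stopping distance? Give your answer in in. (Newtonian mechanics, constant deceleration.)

v₀ = 53.46 mph × 0.44704 = 23.8988 m/s
d = v₀² / (2a) = 23.8988² / (2 × 7.25) = 571.153 / 14.5 = 39.3899 m
d = 39.3899 m / 0.0254 = 1551 in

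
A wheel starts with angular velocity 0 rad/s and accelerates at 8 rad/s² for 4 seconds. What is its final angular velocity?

ω = ω₀ + αt = 0 + 8 × 4 = 32 rad/s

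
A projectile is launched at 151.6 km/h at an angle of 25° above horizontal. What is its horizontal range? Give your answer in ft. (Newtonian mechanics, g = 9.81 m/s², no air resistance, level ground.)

v₀ = 151.6 km/h × 0.2777777777777778 = 42.1111 m/s
R = v₀² × sin(2θ) / g = 42.1111² × sin(2 × 25°) / 9.81 = 1773.34 × 0.766044 / 9.81 = 138.477 m
R = 138.477 m / 0.3048 = 454.3 ft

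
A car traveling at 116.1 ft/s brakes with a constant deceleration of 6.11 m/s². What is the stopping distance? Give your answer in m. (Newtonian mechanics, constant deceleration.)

v₀ = 116.1 ft/s × 0.3048 = 35.3873 m/s
d = v₀² / (2a) = 35.3873² / (2 × 6.11) = 1252.26 / 12.22 = 102.5 m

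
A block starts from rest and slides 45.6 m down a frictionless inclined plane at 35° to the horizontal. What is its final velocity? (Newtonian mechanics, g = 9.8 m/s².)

a = g sin(θ) = 9.8 × sin(35°) = 5.621 m/s²
v = √(2ad) = √(2 × 5.621 × 45.6) = 22.64 m/s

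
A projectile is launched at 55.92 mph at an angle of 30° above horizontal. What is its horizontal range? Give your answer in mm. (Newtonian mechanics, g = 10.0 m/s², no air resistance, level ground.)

v₀ = 55.92 mph × 0.44704 = 24.9985 m/s
R = v₀² × sin(2θ) / g = 24.9985² × sin(2 × 30°) / 10.0 = 624.925 × 0.866025 / 10.0 = 54.1201 m
R = 54.1201 m / 0.001 = 54120 mm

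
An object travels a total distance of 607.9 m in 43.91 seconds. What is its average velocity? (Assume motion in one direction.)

v_avg = Δd / Δt = 607.9 / 43.91 = 13.84 m/s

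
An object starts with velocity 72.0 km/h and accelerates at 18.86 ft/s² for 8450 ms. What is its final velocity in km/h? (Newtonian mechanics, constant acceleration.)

v₀ = 72.0 km/h × 0.2777777777777778 = 20.0 m/s
a = 18.86 ft/s² × 0.3048 = 5.74853 m/s²
t = 8450 ms × 0.001 = 8.45 s
v = v₀ + a × t = 20.0 + 5.74853 × 8.45 = 68.5751 m/s
v = 68.5751 m/s / 0.2777777777777778 = 246.9 km/h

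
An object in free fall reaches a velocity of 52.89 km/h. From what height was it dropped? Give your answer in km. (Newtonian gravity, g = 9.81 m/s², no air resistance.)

v = 52.89 km/h × 0.2777777777777778 = 14.6917 m/s
h = v² / (2g) = 14.6917² / (2 × 9.81) = 11.0013 m
h = 11.0013 m / 1000.0 = 0.011 km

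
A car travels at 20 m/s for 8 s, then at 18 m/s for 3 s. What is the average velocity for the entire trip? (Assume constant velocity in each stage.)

d₁ = v₁t₁ = 20 × 8 = 160 m
d₂ = v₂t₂ = 18 × 3 = 54 m
d_total = 214 m, t_total = 11 s
v_avg = d_total/t_total = 214/11 = 19.45 m/s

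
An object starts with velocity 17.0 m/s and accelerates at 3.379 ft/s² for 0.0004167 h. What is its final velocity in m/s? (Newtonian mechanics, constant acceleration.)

a = 3.379 ft/s² × 0.3048 = 1.02992 m/s²
t = 0.0004167 h × 3600.0 = 1.50012 s
v = v₀ + a × t = 17.0 + 1.02992 × 1.50012 = 18.55 m/s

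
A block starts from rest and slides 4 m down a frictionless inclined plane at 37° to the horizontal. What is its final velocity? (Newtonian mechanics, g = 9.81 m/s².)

a = g sin(θ) = 9.81 × sin(37°) = 5.9038 m/s²
v = √(2ad) = √(2 × 5.9038 × 4) = 6.87 m/s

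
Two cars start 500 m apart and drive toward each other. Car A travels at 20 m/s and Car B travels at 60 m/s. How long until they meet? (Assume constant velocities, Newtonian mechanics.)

Combined speed: v_combined = 20 + 60 = 80 m/s
Time to meet: t = d/v_combined = 500/80 = 6.25 s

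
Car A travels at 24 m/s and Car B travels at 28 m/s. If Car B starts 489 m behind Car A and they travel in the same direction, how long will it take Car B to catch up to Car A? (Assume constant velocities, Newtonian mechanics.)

Relative speed: v_rel = 28 - 24 = 4 m/s
Time to catch: t = d₀/v_rel = 489/4 = 122.25 s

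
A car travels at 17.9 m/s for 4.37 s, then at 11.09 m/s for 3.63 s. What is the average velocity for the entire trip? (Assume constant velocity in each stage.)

d₁ = v₁t₁ = 17.9 × 4.37 = 78.223 m
d₂ = v₂t₂ = 11.09 × 3.63 = 40.2567 m
d_total = 118.4797 m, t_total = 8.0 s
v_avg = d_total/t_total = 118.4797/8.0 = 14.81 m/s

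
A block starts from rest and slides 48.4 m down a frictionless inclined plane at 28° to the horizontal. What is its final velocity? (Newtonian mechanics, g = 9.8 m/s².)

a = g sin(θ) = 9.8 × sin(28°) = 4.6008 m/s²
v = √(2ad) = √(2 × 4.6008 × 48.4) = 21.1 m/s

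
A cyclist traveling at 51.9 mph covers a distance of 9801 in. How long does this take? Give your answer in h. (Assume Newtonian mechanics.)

d = 9801 in × 0.0254 = 248.945 m
v = 51.9 mph × 0.44704 = 23.2014 m/s
t = d / v = 248.945 / 23.2014 = 10.7297 s
t = 10.7297 s / 3600.0 = 0.00298 h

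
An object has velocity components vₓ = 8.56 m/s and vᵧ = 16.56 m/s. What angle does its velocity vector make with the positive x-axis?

θ = arctan(vᵧ/vₓ) = arctan(16.56/8.56) = 62.67°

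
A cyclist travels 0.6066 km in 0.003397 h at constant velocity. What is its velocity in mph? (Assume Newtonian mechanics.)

d = 0.6066 km × 1000.0 = 606.6 m
t = 0.003397 h × 3600.0 = 12.2292 s
v = d / t = 606.6 / 12.2292 = 49.6026 m/s
v = 49.6026 m/s / 0.44704 = 111.0 mph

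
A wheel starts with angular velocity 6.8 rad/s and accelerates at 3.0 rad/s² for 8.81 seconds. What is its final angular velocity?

ω = ω₀ + αt = 6.8 + 3.0 × 8.81 = 33.23 rad/s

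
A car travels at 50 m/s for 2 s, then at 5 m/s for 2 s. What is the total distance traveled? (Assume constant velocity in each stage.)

d₁ = v₁t₁ = 50 × 2 = 100 m
d₂ = v₂t₂ = 5 × 2 = 10 m
d_total = 100 + 10 = 110 m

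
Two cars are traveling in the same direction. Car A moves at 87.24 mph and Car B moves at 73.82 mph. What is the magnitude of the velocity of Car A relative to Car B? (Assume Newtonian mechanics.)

v_rel = |v_A - v_B| = |87.24 - 73.82| = 13.42 mph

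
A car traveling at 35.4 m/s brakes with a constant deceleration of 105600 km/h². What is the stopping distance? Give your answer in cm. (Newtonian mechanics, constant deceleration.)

a = 105600 km/h² × 7.716049382716049e-05 = 8.14815 m/s²
d = v₀² / (2a) = 35.4² / (2 × 8.14815) = 1253.16 / 16.2963 = 76.8984 m
d = 76.8984 m / 0.01 = 7690 cm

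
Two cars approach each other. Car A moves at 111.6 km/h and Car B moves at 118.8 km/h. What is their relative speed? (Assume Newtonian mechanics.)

v_rel = v_A + v_B = 111.6 + 118.8 = 230.4 km/h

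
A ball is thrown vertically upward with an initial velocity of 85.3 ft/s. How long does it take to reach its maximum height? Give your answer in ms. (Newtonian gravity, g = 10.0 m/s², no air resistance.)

v₀ = 85.3 ft/s × 0.3048 = 25.9994 m/s
t_up = v₀ / g = 25.9994 / 10.0 = 2.59994 s
t_up = 2.59994 s / 0.001 = 2600 ms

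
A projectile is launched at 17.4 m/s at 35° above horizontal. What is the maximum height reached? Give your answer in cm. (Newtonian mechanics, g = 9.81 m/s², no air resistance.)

H = v₀² × sin²(θ) / (2g) = 17.4² × sin(35°)² / (2 × 9.81) = 302.76 × 0.32899 / 19.62 = 5.07671 m
H = 5.07671 m / 0.01 = 507.7 cm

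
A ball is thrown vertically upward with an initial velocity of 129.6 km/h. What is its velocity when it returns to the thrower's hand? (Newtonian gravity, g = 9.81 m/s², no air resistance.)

By conservation of energy (no air resistance), the ball returns to the throw height with the same speed as launch, but directed downward.
|v_ground| = v₀ = 129.6 km/h
v_ground = 129.6 km/h (downward)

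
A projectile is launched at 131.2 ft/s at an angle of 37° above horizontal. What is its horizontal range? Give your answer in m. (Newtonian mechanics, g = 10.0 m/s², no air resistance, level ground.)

v₀ = 131.2 ft/s × 0.3048 = 39.9898 m/s
R = v₀² × sin(2θ) / g = 39.9898² × sin(2 × 37°) / 10.0 = 1599.18 × 0.961262 / 10.0 = 153.7 m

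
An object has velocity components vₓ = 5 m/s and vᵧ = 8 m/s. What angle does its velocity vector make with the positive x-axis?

θ = arctan(vᵧ/vₓ) = arctan(8/5) = 57.99°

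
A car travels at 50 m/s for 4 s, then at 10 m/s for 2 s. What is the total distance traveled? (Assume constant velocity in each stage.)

d₁ = v₁t₁ = 50 × 4 = 200 m
d₂ = v₂t₂ = 10 × 2 = 20 m
d_total = 200 + 20 = 220 m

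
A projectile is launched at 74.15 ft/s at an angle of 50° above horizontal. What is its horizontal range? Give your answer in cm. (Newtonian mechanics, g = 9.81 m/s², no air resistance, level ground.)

v₀ = 74.15 ft/s × 0.3048 = 22.6009 m/s
R = v₀² × sin(2θ) / g = 22.6009² × sin(2 × 50°) / 9.81 = 510.801 × 0.984808 / 9.81 = 51.2784 m
R = 51.2784 m / 0.01 = 5128 cm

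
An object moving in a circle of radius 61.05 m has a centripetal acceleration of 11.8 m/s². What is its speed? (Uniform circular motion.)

v = √(a_c × r) = √(11.8 × 61.05) = 26.84 m/s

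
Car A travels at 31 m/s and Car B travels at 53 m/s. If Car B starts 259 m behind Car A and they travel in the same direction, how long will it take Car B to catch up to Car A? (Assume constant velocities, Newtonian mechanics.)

Relative speed: v_rel = 53 - 31 = 22 m/s
Time to catch: t = d₀/v_rel = 259/22 = 11.77 s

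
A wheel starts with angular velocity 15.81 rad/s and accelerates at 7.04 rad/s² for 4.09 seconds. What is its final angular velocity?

ω = ω₀ + αt = 15.81 + 7.04 × 4.09 = 44.6 rad/s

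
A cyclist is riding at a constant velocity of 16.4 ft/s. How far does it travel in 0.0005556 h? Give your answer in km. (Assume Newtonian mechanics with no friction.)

v = 16.4 ft/s × 0.3048 = 4.99872 m/s
t = 0.0005556 h × 3600.0 = 2.00016 s
d = v × t = 4.99872 × 2.00016 = 9.99824 m
d = 9.99824 m / 1000.0 = 0.009998 km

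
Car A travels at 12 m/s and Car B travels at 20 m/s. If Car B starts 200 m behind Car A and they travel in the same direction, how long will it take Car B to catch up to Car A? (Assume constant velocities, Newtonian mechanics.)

Relative speed: v_rel = 20 - 12 = 8 m/s
Time to catch: t = d₀/v_rel = 200/8 = 25.0 s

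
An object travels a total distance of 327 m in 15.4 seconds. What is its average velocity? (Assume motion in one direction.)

v_avg = Δd / Δt = 327 / 15.4 = 21.23 m/s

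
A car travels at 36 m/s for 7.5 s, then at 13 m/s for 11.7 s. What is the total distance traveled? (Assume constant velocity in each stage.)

d₁ = v₁t₁ = 36 × 7.5 = 270.0 m
d₂ = v₂t₂ = 13 × 11.7 = 152.1 m
d_total = 270.0 + 152.1 = 422.1 m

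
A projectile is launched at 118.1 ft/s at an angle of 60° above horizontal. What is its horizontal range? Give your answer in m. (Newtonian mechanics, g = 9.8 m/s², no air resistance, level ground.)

v₀ = 118.1 ft/s × 0.3048 = 35.9969 m/s
R = v₀² × sin(2θ) / g = 35.9969² × sin(2 × 60°) / 9.8 = 1295.78 × 0.866025 / 9.8 = 114.5 m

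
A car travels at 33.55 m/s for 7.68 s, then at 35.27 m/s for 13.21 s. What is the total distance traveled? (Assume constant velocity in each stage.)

d₁ = v₁t₁ = 33.55 × 7.68 = 257.664 m
d₂ = v₂t₂ = 35.27 × 13.21 = 465.9167 m
d_total = 257.664 + 465.9167 = 723.58 m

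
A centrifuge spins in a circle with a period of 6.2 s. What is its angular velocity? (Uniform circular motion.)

ω = 2π/T = 2π/6.2 = 1.0134 rad/s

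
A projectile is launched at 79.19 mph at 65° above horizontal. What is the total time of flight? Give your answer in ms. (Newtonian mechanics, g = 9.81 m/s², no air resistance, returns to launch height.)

v₀ = 79.19 mph × 0.44704 = 35.4011 m/s
T = 2 × v₀ × sin(θ) / g = 2 × 35.4011 × sin(65°) / 9.81 = 2 × 35.4011 × 0.906308 / 9.81 = 6.54114 s
T = 6.54114 s / 0.001 = 6541 ms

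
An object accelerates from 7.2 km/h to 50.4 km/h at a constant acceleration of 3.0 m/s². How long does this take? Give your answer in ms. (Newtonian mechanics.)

v₀ = 7.2 km/h × 0.2777777777777778 = 2.0 m/s
v = 50.4 km/h × 0.2777777777777778 = 14.0 m/s
t = (v - v₀) / a = (14.0 - 2.0) / 3.0 = 4.0 s
t = 4.0 s / 0.001 = 4000 ms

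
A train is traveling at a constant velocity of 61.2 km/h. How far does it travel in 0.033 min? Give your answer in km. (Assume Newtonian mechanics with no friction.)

v = 61.2 km/h × 0.2777777777777778 = 17.0 m/s
t = 0.033 min × 60.0 = 1.98 s
d = v × t = 17.0 × 1.98 = 33.66 m
d = 33.66 m / 1000.0 = 0.03366 km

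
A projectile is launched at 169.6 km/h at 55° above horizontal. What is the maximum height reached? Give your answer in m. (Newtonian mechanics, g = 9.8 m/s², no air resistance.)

v₀ = 169.6 km/h × 0.2777777777777778 = 47.1111 m/s
H = v₀² × sin²(θ) / (2g) = 47.1111² × sin(55°)² / (2 × 9.8) = 2219.46 × 0.67101 / 19.6 = 75.98 m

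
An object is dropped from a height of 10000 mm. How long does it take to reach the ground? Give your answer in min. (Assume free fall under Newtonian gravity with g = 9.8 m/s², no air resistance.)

h = 10000 mm × 0.001 = 10.0 m
t = √(2h/g) = √(2 × 10.0 / 9.8) = 1.42857 s
t = 1.42857 s / 60.0 = 0.02381 min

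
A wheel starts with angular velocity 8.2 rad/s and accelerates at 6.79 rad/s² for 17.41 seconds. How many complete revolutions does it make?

θ = ω₀t + ½αt² = 8.2×17.41 + ½×6.79×17.41² = 1171.8139995 rad
Total revolutions = θ/(2π) = 1171.8139995/(2π) = 186.5
Complete revolutions = ⌊186.5⌋ = 186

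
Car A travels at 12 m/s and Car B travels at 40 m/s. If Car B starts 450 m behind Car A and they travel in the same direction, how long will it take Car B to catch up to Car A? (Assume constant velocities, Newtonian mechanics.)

Relative speed: v_rel = 40 - 12 = 28 m/s
Time to catch: t = d₀/v_rel = 450/28 = 16.07 s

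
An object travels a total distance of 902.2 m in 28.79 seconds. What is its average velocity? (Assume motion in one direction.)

v_avg = Δd / Δt = 902.2 / 28.79 = 31.34 m/s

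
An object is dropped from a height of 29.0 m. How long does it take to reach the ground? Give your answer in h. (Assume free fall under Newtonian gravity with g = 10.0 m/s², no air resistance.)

t = √(2h/g) = √(2 × 29.0 / 10.0) = 2.40832 s
t = 2.40832 s / 3600.0 = 0.000669 h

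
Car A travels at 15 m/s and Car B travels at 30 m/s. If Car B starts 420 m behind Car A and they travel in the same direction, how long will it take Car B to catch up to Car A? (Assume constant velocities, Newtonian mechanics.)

Relative speed: v_rel = 30 - 15 = 15 m/s
Time to catch: t = d₀/v_rel = 420/15 = 28.0 s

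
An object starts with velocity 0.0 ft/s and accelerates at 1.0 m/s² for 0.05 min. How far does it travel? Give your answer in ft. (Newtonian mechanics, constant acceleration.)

v₀ = 0.0 ft/s × 0.3048 = 0.0 m/s
t = 0.05 min × 60.0 = 3.0 s
d = v₀ × t + ½ × a × t² = 0.0 × 3.0 + 0.5 × 1.0 × 3.0² = 4.5 m
d = 4.5 m / 0.3048 = 14.76 ft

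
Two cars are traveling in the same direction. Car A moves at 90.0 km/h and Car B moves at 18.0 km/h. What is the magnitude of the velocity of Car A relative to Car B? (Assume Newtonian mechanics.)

v_rel = |v_A - v_B| = |90.0 - 18.0| = 72.0 km/h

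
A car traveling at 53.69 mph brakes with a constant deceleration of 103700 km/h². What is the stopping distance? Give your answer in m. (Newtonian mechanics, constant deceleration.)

v₀ = 53.69 mph × 0.44704 = 24.0016 m/s
a = 103700 km/h² × 7.716049382716049e-05 = 8.00154 m/s²
d = v₀² / (2a) = 24.0016² / (2 × 8.00154) = 576.077 / 16.0031 = 36.0 m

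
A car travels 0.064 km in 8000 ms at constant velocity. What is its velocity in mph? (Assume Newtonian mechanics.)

d = 0.064 km × 1000.0 = 64.0 m
t = 8000 ms × 0.001 = 8.0 s
v = d / t = 64.0 / 8.0 = 8.0 m/s
v = 8.0 m/s / 0.44704 = 17.9 mph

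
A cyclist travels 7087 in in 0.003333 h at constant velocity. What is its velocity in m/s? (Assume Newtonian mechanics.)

d = 7087 in × 0.0254 = 180.01 m
t = 0.003333 h × 3600.0 = 11.9988 s
v = d / t = 180.01 / 11.9988 = 15.0 m/s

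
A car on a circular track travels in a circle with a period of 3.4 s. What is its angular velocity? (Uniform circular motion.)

ω = 2π/T = 2π/3.4 = 1.848 rad/s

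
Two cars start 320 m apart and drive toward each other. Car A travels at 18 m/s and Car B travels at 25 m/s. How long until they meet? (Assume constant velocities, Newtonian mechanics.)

Combined speed: v_combined = 18 + 25 = 43 m/s
Time to meet: t = d/v_combined = 320/43 = 7.44 s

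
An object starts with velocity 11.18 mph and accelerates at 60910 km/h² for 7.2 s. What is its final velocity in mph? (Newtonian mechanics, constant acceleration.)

v₀ = 11.18 mph × 0.44704 = 4.99791 m/s
a = 60910 km/h² × 7.716049382716049e-05 = 4.69985 m/s²
v = v₀ + a × t = 4.99791 + 4.69985 × 7.2 = 38.8368 m/s
v = 38.8368 m/s / 0.44704 = 86.88 mph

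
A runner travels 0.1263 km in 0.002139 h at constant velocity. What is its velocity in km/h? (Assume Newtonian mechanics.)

d = 0.1263 km × 1000.0 = 126.3 m
t = 0.002139 h × 3600.0 = 7.7004 s
v = d / t = 126.3 / 7.7004 = 16.4017 m/s
v = 16.4017 m/s / 0.2777777777777778 = 59.05 km/h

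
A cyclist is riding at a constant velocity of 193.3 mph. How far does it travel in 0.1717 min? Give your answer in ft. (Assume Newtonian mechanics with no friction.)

v = 193.3 mph × 0.44704 = 86.4128 m/s
t = 0.1717 min × 60.0 = 10.302 s
d = v × t = 86.4128 × 10.302 = 890.225 m
d = 890.225 m / 0.3048 = 2921 ft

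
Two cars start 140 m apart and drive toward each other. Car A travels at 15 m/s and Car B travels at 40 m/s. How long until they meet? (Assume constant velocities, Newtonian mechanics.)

Combined speed: v_combined = 15 + 40 = 55 m/s
Time to meet: t = d/v_combined = 140/55 = 2.55 s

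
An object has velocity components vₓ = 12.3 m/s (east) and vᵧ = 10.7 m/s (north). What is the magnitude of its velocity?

|v| = √(vₓ² + vᵧ²) = √(12.3² + 10.7²) = √(265.78) = 16.3 m/s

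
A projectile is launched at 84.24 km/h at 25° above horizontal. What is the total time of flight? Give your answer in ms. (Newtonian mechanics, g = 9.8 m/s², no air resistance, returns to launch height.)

v₀ = 84.24 km/h × 0.2777777777777778 = 23.4 m/s
T = 2 × v₀ × sin(θ) / g = 2 × 23.4 × sin(25°) / 9.8 = 2 × 23.4 × 0.422618 / 9.8 = 2.01822 s
T = 2.01822 s / 0.001 = 2018 ms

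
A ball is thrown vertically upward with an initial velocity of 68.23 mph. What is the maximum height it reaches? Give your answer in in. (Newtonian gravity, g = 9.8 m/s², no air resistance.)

v₀ = 68.23 mph × 0.44704 = 30.5015 m/s
h_max = v₀² / (2g) = 30.5015² / (2 × 9.8) = 930.342 / 19.6 = 47.4664 m
h_max = 47.4664 m / 0.0254 = 1869 in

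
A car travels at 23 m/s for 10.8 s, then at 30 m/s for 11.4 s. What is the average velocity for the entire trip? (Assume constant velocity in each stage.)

d₁ = v₁t₁ = 23 × 10.8 = 248.4 m
d₂ = v₂t₂ = 30 × 11.4 = 342.0 m
d_total = 590.4 m, t_total = 22.2 s
v_avg = d_total/t_total = 590.4/22.2 = 26.59 m/s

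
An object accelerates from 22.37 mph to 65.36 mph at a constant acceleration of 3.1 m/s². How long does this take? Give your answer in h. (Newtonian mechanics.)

v₀ = 22.37 mph × 0.44704 = 10.0003 m/s
v = 65.36 mph × 0.44704 = 29.2185 m/s
t = (v - v₀) / a = (29.2185 - 10.0003) / 3.1 = 6.19942 s
t = 6.19942 s / 3600.0 = 0.001722 h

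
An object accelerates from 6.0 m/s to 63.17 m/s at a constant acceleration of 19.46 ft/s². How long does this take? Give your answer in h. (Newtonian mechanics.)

a = 19.46 ft/s² × 0.3048 = 5.93141 m/s²
t = (v - v₀) / a = (63.17 - 6.0) / 5.93141 = 9.63852 s
t = 9.63852 s / 3600.0 = 0.002677 h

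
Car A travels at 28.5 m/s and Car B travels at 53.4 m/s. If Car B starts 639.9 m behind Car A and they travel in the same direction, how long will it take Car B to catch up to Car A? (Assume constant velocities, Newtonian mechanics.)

Relative speed: v_rel = 53.4 - 28.5 = 24.9 m/s
Time to catch: t = d₀/v_rel = 639.9/24.9 = 25.7 s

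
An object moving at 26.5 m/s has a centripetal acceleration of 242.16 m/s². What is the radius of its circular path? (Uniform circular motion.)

r = v²/a_c = 26.5²/242.16 = 2.9 m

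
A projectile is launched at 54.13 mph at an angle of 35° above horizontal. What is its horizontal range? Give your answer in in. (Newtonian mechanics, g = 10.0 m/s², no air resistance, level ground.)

v₀ = 54.13 mph × 0.44704 = 24.1983 m/s
R = v₀² × sin(2θ) / g = 24.1983² × sin(2 × 35°) / 10.0 = 585.558 × 0.939693 / 10.0 = 55.0245 m
R = 55.0245 m / 0.0254 = 2166 in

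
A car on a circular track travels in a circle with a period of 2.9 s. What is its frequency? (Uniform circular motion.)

f = 1/T = 1/2.9 = 0.3448 Hz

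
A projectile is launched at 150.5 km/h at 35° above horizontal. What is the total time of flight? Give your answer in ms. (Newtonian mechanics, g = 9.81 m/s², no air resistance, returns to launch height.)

v₀ = 150.5 km/h × 0.2777777777777778 = 41.8056 m/s
T = 2 × v₀ × sin(θ) / g = 2 × 41.8056 × sin(35°) / 9.81 = 2 × 41.8056 × 0.573576 / 9.81 = 4.88862 s
T = 4.88862 s / 0.001 = 4889 ms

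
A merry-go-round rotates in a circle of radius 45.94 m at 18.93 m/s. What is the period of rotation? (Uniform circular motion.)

T = 2πr/v = 2π×45.94/18.93 = 15.25 s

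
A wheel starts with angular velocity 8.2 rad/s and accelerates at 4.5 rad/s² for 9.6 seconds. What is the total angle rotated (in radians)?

θ = ω₀t + ½αt² = 8.2×9.6 + ½×4.5×9.6² = 286.08 rad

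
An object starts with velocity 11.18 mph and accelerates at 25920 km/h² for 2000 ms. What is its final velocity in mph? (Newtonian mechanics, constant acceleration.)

v₀ = 11.18 mph × 0.44704 = 4.99791 m/s
a = 25920 km/h² × 7.716049382716049e-05 = 2.0 m/s²
t = 2000 ms × 0.001 = 2.0 s
v = v₀ + a × t = 4.99791 + 2.0 × 2.0 = 8.99791 m/s
v = 8.99791 m/s / 0.44704 = 20.13 mph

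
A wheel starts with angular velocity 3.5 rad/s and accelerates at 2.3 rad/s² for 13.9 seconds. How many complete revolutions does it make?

θ = ω₀t + ½αt² = 3.5×13.9 + ½×2.3×13.9² = 270.8415 rad
Total revolutions = θ/(2π) = 270.8415/(2π) = 43.11
Complete revolutions = ⌊43.11⌋ = 43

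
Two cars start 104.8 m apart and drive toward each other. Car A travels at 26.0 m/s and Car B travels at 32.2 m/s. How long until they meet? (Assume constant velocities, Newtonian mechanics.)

Combined speed: v_combined = 26.0 + 32.2 = 58.2 m/s
Time to meet: t = d/v_combined = 104.8/58.2 = 1.8 s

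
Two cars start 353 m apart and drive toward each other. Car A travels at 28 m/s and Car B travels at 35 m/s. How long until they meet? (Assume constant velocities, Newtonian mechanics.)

Combined speed: v_combined = 28 + 35 = 63 m/s
Time to meet: t = d/v_combined = 353/63 = 5.6 s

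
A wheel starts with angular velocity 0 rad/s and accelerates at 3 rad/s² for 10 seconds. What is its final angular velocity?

ω = ω₀ + αt = 0 + 3 × 10 = 30 rad/s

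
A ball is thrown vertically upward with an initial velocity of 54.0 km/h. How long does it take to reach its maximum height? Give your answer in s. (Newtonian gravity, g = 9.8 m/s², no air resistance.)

v₀ = 54.0 km/h × 0.2777777777777778 = 15.0 m/s
t_up = v₀ / g = 15.0 / 9.8 = 1.531 s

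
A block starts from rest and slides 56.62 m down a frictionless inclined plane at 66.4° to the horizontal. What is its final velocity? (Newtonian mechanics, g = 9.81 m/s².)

a = g sin(θ) = 9.81 × sin(66.4°) = 8.9895 m/s²
v = √(2ad) = √(2 × 8.9895 × 56.62) = 31.91 m/s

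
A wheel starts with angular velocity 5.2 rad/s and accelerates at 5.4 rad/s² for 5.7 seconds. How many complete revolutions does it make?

θ = ω₀t + ½αt² = 5.2×5.7 + ½×5.4×5.7² = 117.363 rad
Total revolutions = θ/(2π) = 117.363/(2π) = 18.68
Complete revolutions = ⌊18.68⌋ = 18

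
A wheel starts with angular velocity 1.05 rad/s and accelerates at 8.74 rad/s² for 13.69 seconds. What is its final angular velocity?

ω = ω₀ + αt = 1.05 + 8.74 × 13.69 = 120.7 rad/s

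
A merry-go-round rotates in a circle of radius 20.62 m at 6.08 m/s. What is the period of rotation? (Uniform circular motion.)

T = 2πr/v = 2π×20.62/6.08 = 21.31 s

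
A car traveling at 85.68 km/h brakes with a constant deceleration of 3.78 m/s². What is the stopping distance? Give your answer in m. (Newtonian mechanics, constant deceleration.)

v₀ = 85.68 km/h × 0.2777777777777778 = 23.8 m/s
d = v₀² / (2a) = 23.8² / (2 × 3.78) = 566.44 / 7.56 = 74.93 m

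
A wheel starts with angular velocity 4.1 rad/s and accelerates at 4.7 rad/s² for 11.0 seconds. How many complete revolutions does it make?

θ = ω₀t + ½αt² = 4.1×11.0 + ½×4.7×11.0² = 329.45 rad
Total revolutions = θ/(2π) = 329.45/(2π) = 52.43
Complete revolutions = ⌊52.43⌋ = 52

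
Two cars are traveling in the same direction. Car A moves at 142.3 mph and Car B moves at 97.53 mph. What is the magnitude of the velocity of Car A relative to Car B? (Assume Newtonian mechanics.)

v_rel = |v_A - v_B| = |142.3 - 97.53| = 44.77 mph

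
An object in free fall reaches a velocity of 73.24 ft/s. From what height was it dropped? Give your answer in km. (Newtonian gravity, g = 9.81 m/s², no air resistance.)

v = 73.24 ft/s × 0.3048 = 22.3236 m/s
h = v² / (2g) = 22.3236² / (2 × 9.81) = 25.3998 m
h = 25.3998 m / 1000.0 = 0.0254 km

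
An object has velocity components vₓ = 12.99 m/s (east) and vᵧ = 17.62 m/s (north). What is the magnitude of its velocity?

|v| = √(vₓ² + vᵧ²) = √(12.99² + 17.62²) = √(479.2045) = 21.89 m/s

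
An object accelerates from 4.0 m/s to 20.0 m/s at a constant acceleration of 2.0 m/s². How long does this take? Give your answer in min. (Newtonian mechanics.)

t = (v - v₀) / a = (20.0 - 4.0) / 2.0 = 8.0 s
t = 8.0 s / 60.0 = 0.1333 min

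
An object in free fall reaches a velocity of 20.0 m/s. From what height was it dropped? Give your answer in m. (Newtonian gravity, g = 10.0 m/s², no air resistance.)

h = v² / (2g) = 20.0² / (2 × 10.0) = 20.0 m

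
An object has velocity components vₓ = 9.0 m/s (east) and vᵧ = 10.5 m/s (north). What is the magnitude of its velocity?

|v| = √(vₓ² + vᵧ²) = √(9.0² + 10.5²) = √(191.25) = 13.83 m/s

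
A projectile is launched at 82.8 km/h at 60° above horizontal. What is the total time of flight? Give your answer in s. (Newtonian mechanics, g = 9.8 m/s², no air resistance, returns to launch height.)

v₀ = 82.8 km/h × 0.2777777777777778 = 23.0 m/s
T = 2 × v₀ × sin(θ) / g = 2 × 23.0 × sin(60°) / 9.8 = 2 × 23.0 × 0.866025 / 9.8 = 4.065 s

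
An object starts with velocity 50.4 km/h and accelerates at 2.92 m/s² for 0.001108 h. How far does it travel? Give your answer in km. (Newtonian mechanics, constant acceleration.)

v₀ = 50.4 km/h × 0.2777777777777778 = 14.0 m/s
t = 0.001108 h × 3600.0 = 3.9888 s
d = v₀ × t + ½ × a × t² = 14.0 × 3.9888 + 0.5 × 2.92 × 3.9888² = 79.0726 m
d = 79.0726 m / 1000.0 = 0.07907 km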